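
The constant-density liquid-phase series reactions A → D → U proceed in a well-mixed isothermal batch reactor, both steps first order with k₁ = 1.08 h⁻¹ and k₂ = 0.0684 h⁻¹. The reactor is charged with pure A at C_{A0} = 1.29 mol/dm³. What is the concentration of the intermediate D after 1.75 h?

1.01 mol/dm³

Solving the coupled first-order balances gives C_D(t) = [k₁/(k₂−k₁)]·C_{A0}·(e^(−k₁t) − e^(−k₂t)).
e^(−k₁t) = e^(−1.08×1.75) = e^(−1.890) = 0.1511; e^(−k₂t) = e^(−0.1197) = 0.8872.
C_D = 1.08×1.29/(0.0684−1.08) × (0.1511−0.8872) = (-1.377)×(-0.7361) = 1.014 mol/dm³.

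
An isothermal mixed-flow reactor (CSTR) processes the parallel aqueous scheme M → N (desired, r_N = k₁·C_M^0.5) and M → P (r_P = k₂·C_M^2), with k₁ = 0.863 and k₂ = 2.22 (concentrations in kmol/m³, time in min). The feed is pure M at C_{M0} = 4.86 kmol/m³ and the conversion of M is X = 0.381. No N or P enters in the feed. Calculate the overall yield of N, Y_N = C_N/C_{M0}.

Exit C_M = C_{M0}(1−X) = 4.86×0.619 = 3.008 kmol/m³.
In a CSTR the entire volume is at exit conditions, so r_N = 0.863×3.008^0.5 = 1.497 and r_P = 2.22×3.008^2 = 20.09.
Fraction of consumed M going to N: r_N/(r_N+r_P) = 0.06934.
C_N = 0.06934·C_{M0}·X = 0.06934×4.86×0.381 = 0.128 kmol/m³; Y_N = C_N/C_{M0} = 0.0264.

0.0264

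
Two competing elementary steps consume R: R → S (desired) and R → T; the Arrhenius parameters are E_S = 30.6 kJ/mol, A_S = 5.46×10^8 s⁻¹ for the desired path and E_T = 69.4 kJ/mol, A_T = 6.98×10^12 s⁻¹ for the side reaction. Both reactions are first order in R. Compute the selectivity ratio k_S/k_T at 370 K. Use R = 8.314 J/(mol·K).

Since both paths have the same order in R, the concentration cancels and S_{S/T} = k_S/k_T = (A_S/A_T)·exp[(E_T−E_S)/(RT)].
(E_T−E_S)/(RT) = (69.4−30.6)×10³/(8.314×370) = 38800/3076 = 12.61.
k_S/k_T = (5.46×10^8/6.98×10^12)·exp(12.61) = 7.822×10^-5 × 3.005×10^5 = 23.5.
Since E_S < E_T, lowering the temperature improves selectivity toward S.

23.5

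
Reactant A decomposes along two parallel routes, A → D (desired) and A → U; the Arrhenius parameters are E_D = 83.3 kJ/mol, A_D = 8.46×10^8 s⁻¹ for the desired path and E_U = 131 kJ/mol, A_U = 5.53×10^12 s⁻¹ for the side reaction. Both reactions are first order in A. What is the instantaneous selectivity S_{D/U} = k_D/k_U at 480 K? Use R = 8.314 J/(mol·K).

k_D/k_U = (A_D/A_U)·exp[−(E_D−E_U)/(RT)] = (A_D/A_U)·exp[(E_U−E_D)/(RT)].
(E_U−E_D)/(RT) = (131−83.3)×10³/(8.314×480) = 47700/3991 = 11.95.
k_D/k_U = (8.46×10^8/5.53×10^12)·exp(11.95) = 1.530×10^-4 × 1.552×10^5 = 23.7.

23.7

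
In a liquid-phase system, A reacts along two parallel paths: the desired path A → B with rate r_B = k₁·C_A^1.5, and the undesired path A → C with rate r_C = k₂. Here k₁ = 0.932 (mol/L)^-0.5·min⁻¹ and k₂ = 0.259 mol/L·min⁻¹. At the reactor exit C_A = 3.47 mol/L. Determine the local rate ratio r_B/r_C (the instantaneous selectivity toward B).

23.3

S_{B/C} = r_B/r_C = (k₁·C_A^1.5)/(k₂) = (k₁/k₂)·C_A^1.5.
= (0.932×3.470^1.5) / (0.259) = 6.024/0.2590 = 23.3.
Since the desired path is higher order in A, keeping C_A high (PFR or concentrated feed) favours B.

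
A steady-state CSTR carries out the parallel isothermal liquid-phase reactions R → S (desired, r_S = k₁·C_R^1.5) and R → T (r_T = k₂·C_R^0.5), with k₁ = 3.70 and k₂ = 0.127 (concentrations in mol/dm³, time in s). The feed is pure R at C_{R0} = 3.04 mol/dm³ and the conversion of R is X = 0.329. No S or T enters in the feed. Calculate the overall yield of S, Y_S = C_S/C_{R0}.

Exit C_R = C_{R0}(1−X) = 3.04×0.671 = 2.040 mol/dm³.
Rates in a CSTR are evaluated at the outlet concentration: r_S = 3.70×2.040^1.5 = 10.78, r_T = 0.127×2.040^0.5 = 0.1814.
Fraction of consumed R going to S: r_S/(r_S+r_T) = 0.9835.
C_S = 0.9835·C_{R0}·X = 0.9835×3.04×0.329 = 0.984 mol/dm³; Y_S = C_S/C_{R0} = 0.324.

0.324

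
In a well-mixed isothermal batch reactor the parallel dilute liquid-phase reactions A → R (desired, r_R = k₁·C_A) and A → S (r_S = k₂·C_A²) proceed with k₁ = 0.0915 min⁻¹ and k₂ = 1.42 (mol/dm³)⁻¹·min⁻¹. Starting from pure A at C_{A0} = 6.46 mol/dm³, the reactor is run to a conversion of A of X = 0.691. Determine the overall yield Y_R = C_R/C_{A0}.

0.0115

C_A = C_{A0}(1−X) = 1.996 mol/dm³.
Along a PFR/batch, dC_R/dC_A = −r_R/(r_R+r_S) = −k₁/(k₁+k₂·C_A).
Integrating from C_{A0} to C_A: C_R = (0.0915/1.42)·ln[(0.0915+1.42·6.46)/(0.0915+1.42·2.00)] = 0.06444·ln(9.265/2.926) = 0.07427 mol/dm³.
Y_R = C_R/C_{A0} = 0.07427/6.46 = 0.0115.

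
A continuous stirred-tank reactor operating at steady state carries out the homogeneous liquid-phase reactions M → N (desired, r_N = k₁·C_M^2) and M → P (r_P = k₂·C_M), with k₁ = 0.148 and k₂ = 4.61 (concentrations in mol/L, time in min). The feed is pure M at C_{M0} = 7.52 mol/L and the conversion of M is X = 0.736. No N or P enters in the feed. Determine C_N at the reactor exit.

0.332 mol/L

Exit C_M = C_{M0}(1−X) = 7.52×0.264 = 1.985 mol/L.
Rates in a CSTR are evaluated at the outlet concentration: r_N = 0.148×1.985^2 = 0.5833, r_P = 4.61×1.985 = 9.152.
Fraction of consumed M going to N: r_N/(r_N+r_P) = 0.05992.
C_N = 0.05992·C_{M0}·X = 0.05992×7.52×0.736 = 0.332 mol/L.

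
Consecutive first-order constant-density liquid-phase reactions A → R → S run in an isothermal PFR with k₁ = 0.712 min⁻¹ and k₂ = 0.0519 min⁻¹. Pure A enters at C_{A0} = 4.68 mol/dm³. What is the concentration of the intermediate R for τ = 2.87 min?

3.70 mol/dm³

Solving the coupled first-order balances gives C_R(τ) = [k₁/(k₂−k₁)]·C_{A0}·(e^(−k₁τ) − e^(−k₂τ)).
e^(−k₁τ) = e^(−0.712×2.87) = e^(−2.043) = 0.1296; e^(−k₂τ) = e^(−0.1490) = 0.8616.
C_R = 0.712×4.68/(0.0519−0.712) × (0.1296−0.8616) = (-5.048)×(-0.7320) = 3.695 mol/dm³.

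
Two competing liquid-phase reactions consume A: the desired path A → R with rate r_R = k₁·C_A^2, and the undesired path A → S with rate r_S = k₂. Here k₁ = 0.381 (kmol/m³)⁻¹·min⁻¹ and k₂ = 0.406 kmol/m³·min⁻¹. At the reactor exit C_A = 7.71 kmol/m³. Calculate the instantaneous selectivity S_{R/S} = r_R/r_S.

55.8

S_{R/S} = r_R/r_S = (k₁·C_A^2)/(k₂) = (k₁/k₂)·C_A^2.
= (0.381×7.710^2) / (0.406) = 22.65/0.4060 = 55.8.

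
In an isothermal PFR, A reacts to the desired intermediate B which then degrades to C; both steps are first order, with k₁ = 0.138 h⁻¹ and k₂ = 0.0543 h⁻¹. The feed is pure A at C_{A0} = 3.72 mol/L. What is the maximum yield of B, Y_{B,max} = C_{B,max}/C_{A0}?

For a first-order series the maximum intermediate yield is C_{B,max}/C_{A0} = (k₁/k₂)^[k₂/(k₂−k₁)].
= (0.138/0.0543)^(0.0543/(0.0543−0.138)) = (2.541)^(-0.6487) = 0.5460.

0.546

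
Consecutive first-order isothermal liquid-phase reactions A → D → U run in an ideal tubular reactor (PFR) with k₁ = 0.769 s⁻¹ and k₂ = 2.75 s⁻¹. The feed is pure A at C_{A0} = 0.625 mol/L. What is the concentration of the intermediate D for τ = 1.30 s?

For first-order series with pure A initially, C_D(τ) = k₁C_{A0}/(k₂−k₁)·(e^(−k₁τ) − e^(−k₂τ)).
e^(−k₁τ) = e^(−0.769×1.30) = e^(−0.9997) = 0.3680; e^(−k₂τ) = e^(−3.575) = 0.02802.
C_D = 0.769×0.625/(2.75−0.769) × (0.3680−0.02802) = 0.2426×0.3400 = 0.08248 mol/L.

0.0825 mol/L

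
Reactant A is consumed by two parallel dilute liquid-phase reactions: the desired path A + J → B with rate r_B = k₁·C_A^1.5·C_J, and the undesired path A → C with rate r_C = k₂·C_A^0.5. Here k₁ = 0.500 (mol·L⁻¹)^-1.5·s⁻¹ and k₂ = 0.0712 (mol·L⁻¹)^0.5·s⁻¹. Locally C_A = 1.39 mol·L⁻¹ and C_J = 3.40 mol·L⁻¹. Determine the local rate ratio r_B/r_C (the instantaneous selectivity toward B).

33.2

S_{B/C} = r_B/r_C = (k₁·C_A^1.5·C_J)/(k₂·C_A^0.5) = (k₁/k₂)·C_A·C_J.
= (0.500×1.390^1.5×3.400) / (0.0712×1.390^0.5) = 2.786/0.08394 = 33.2.
Since the desired path is higher order in A, keeping C_A high (PFR or concentrated feed) favours B.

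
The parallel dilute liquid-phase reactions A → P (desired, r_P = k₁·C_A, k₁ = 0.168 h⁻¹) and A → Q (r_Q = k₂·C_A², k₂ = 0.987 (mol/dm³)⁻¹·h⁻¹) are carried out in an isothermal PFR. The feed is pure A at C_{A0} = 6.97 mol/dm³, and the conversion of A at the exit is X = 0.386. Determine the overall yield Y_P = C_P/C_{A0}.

C_A = C_{A0}(1−X) = 4.280 mol/dm³.
Along a PFR/batch, dC_P/dC_A = −r_P/(r_P+r_Q) = −k₁/(k₁+k₂·C_A).
Integrating from C_{A0} to C_A: C_P = (0.168/0.987)·ln[(0.168+0.987·6.97)/(0.168+0.987·4.28)] = 0.1702·ln(7.047/4.392) = 0.08049 mol/dm³.
Y_P = C_P/C_{A0} = 0.08049/6.97 = 0.0115.

0.0115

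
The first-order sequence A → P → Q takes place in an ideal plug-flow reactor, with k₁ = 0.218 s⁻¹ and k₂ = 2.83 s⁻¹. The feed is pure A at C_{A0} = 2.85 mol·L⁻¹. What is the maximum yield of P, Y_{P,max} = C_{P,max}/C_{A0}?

0.0622

Evaluating C_P at τ_opt = ln(k₂/k₁)/(k₂−k₁) gives C_{P,max}/C_{A0} = (k₁/k₂)^[k₂/(k₂−k₁)].
= (0.218/2.83)^(2.83/(2.83−0.218)) = (0.07703)^(1.083) = 0.06219.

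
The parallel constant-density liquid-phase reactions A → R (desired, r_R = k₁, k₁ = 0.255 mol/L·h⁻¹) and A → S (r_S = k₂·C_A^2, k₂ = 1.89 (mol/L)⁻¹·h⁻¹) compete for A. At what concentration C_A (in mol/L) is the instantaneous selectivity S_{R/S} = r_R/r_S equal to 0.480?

S_{R/S} = (k₁/k₂)·C_A^-2 ⇒ C_A = (S·k₂/k₁)^(-0.5).
= (0.480×1.89/0.255)^(-0.5) = (3.558)^(-0.5) = 0.530 mol/L.

0.530 mol/L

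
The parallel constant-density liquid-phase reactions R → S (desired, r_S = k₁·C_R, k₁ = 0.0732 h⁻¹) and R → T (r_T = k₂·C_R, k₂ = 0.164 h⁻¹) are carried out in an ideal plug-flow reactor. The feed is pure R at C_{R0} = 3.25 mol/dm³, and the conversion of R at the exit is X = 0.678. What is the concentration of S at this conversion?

0.680 mol/dm³

C_R = C_{R0}(1−X) = 1.046 mol/dm³.
Both paths are first order in R, so the instantaneous fraction to S is constant: dC_S/d(−C_R) = k₁/(k₁+k₂) = 0.3086.
C_S = 0.3086·(C_{R0}−C_R) = 0.3086×2.204 = 0.680 mol/dm³.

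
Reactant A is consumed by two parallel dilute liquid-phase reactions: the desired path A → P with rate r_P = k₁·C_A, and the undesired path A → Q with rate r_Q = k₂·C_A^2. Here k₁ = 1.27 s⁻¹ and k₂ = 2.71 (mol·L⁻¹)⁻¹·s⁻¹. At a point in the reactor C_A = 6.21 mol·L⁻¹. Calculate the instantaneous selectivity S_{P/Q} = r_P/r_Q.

S_{P/Q} = r_P/r_Q = (k₁·C_A)/(k₂·C_A^2) = (k₁/k₂)·C_A⁻¹.
= (1.27×6.210) / (2.71×6.210^2) = 7.887/104.5 = 0.0755.

0.0755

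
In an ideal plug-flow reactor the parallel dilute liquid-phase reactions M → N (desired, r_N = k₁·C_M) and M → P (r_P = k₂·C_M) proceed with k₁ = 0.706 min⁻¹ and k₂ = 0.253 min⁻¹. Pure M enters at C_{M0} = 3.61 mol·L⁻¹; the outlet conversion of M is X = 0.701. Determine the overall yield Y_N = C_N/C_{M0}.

C_M = C_{M0}(1−X) = 1.079 mol·L⁻¹.
Both paths are first order in M, so the instantaneous fraction to N is constant: dC_N/d(−C_M) = k₁/(k₁+k₂) = 0.7362.
C_N = 0.7362·(C_{M0}−C_M) = 0.7362×2.531 = 1.86 mol·L⁻¹.
Y_N = C_N/C_{M0} = 1.863/3.61 = 0.516.

0.516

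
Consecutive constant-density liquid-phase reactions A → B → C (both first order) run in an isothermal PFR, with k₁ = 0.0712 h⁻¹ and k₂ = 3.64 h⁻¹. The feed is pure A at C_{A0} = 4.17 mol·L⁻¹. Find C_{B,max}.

0.0754 mol·L⁻¹

At the optimum, C_{B,max}/C_{A0} = (k₁/k₂)^[k₂/(k₂−k₁)].
= (0.0712/3.64)^(3.64/(3.64−0.0712)) = (0.01956)^(1.020) = 0.01808.
C_{B,max} = 0.01808×4.17 = 0.0754 mol·L⁻¹.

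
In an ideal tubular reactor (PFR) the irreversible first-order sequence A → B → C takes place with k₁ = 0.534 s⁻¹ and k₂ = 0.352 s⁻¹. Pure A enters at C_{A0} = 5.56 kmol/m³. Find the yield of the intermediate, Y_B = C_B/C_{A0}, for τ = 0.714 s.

For first-order series with pure A initially, C_B(τ) = k₁C_{A0}/(k₂−k₁)·(e^(−k₁τ) − e^(−k₂τ)).
e^(−k₁τ) = e^(−0.534×0.714) = e^(−0.3813) = 0.6830; e^(−k₂τ) = e^(−0.2513) = 0.7778.
C_B = 0.534×5.56/(0.352−0.534) × (0.6830−0.7778) = (-16.31)×(-0.09478) = 1.546 kmol/m³.
Y_B = C_B/C_{A0} = 1.546/5.56 = 0.278.

0.278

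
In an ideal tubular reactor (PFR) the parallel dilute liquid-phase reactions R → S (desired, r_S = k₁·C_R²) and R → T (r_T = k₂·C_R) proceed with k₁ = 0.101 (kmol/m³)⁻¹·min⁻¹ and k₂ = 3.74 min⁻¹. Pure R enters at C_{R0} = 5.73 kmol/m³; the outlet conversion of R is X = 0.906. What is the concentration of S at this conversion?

C_R = C_{R0}(1−X) = 0.5386 kmol/m³.
Along a PFR/batch, dC_T/dC_R = −r_T/(r_S+r_T) = −k₂/(k₂+k₁·C_R).
Integrating from C_{R0} to C_R: C_T = (3.74/0.101)·ln[(3.74+0.101·5.73)/(3.74+0.101·0.539)] = 37.03·ln(4.319/3.794) = 4.793 kmol/m³.
Then C_S = (C_{R0}−C_R) − C_T = 5.191 − 4.793 = 0.3984 kmol/m³.

0.398 kmol/m³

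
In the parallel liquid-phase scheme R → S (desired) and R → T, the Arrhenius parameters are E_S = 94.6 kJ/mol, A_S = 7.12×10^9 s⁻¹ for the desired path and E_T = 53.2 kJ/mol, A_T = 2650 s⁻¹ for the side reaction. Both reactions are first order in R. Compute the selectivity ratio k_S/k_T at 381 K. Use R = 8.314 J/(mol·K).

With equal orders, S_{S/T} = k_S/k_T = (A_S/A_T)·exp[(E_T−E_S)/(RT)].
(E_T−E_S)/(RT) = (53.2−94.6)×10³/(8.314×381) = -41400/3168 = -13.07.
k_S/k_T = (7.12×10^9/2650)·exp(-13.07) = 2.687×10^6 × 2.108×10^-6 = 5.66.
Since E_S > E_T, raising the temperature improves selectivity toward S.

5.66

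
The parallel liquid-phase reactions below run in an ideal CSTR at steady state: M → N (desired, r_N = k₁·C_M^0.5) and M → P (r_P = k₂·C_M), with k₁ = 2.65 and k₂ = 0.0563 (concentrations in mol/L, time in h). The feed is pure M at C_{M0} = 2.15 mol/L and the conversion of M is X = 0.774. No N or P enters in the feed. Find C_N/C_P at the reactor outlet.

Exit C_M = C_{M0}(1−X) = 2.15×0.226 = 0.4859 mol/L.
Rates in a CSTR are evaluated at the outlet concentration: r_N = 2.65×0.4859^0.5 = 1.847, r_P = 0.0563×0.4859 = 0.02736.
Overall selectivity = C_N/C_P = r_Nτ/(r_Pτ) = r_N/r_P = 67.5.

67.5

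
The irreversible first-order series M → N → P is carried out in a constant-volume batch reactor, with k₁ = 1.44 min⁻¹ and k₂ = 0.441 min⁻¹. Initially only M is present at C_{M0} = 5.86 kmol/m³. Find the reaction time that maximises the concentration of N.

1.18 min

The intermediate peaks when r₁ = r₂, i.e. k₁e^(−k₁t) = k₂e^(−k₂t), giving t_opt = ln(k₂/k₁)/(k₂−k₁).
= ln(0.441/1.44)/(0.441−1.44) = ln(0.3063)/-0.9990 = -1.183/-0.9990 = 1.18 min.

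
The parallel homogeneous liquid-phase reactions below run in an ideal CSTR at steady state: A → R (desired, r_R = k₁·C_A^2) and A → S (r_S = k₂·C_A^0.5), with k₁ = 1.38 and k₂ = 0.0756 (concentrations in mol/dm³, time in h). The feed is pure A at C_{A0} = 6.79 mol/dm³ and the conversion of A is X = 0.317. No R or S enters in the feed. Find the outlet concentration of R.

2.14 mol/dm³

Exit C_A = C_{A0}(1−X) = 6.79×0.683 = 4.638 mol/dm³.
A CSTR operates uniformly at the exit composition, giving r_R = 29.68 and r_S = 0.1628 (each k·C_A^n at C_A = 4.638).
Fraction of consumed A going to R: r_R/(r_R+r_S) = 0.9945.
C_R = 0.9945·C_{A0}·X = 0.9945×6.79×0.317 = 2.14 mol/dm³.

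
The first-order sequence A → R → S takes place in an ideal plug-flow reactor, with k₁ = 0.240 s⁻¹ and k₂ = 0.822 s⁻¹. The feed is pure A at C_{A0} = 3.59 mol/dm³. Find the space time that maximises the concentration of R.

The intermediate peaks when r₁ = r₂, i.e. k₁e^(−k₁τ) = k₂e^(−k₂τ), giving τ_opt = ln(k₂/k₁)/(k₂−k₁).
= ln(0.822/0.240)/(0.822−0.240) = ln(3.425)/0.5820 = 1.231/0.5820 = 2.12 s.

2.12 s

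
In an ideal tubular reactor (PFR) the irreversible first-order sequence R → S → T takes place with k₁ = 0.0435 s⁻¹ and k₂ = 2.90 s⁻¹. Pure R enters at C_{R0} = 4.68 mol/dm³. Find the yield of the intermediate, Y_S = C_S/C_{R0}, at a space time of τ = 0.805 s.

The intermediate concentration in a first-order A→B→C sequence is C_S = k₁C_{R0}(e^(−k₁τ) − e^(−k₂τ))/(k₂−k₁).
e^(−k₁τ) = e^(−0.0435×0.805) = e^(−0.03502) = 0.9656; e^(−k₂τ) = e^(−2.335) = 0.09686.
C_S = 0.0435×4.68/(2.90−0.0435) × (0.9656−0.09686) = 0.07127×0.8687 = 0.06191 mol/dm³.
Y_S = C_S/C_{R0} = 0.06191/4.68 = 0.0132.

0.0132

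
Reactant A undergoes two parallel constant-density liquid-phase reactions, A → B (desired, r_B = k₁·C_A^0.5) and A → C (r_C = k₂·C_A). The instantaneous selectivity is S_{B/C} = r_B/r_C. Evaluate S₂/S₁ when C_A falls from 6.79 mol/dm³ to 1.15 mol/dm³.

S_{B/C} = (k₁/k₂)·C_A^-0.5, so S₂/S₁ = (C_{A,2}/C_{A,1})^-0.5.
= (1.15/6.79)^(-0.5) = (0.1694)^(-0.5) = 2.43.
Selectivity toward B rises as C_A falls — low-concentration operation is favoured.

2.43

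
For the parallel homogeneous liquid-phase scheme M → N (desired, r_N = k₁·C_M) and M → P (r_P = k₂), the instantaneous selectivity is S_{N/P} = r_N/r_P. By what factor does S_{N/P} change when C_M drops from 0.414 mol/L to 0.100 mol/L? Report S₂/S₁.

S_{N/P} = (k₁/k₂)·C_M, so S₂/S₁ = (C_{M,2}/C_{M,1}).
= 0.100/0.414 = 0.242.

0.242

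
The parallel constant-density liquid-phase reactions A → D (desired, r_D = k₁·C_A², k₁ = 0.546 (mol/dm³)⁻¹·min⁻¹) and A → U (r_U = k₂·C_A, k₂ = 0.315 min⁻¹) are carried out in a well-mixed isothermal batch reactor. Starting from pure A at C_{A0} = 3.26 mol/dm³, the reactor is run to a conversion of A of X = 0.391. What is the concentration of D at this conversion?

C_A = C_{A0}(1−X) = 1.985 mol/dm³.
Along a PFR/batch, dC_U/dC_A = −r_U/(r_D+r_U) = −k₂/(k₂+k₁·C_A).
Integrating from C_{A0} to C_A: C_U = (0.315/0.546)·ln[(0.315+0.546·3.26)/(0.315+0.546·1.99)] = 0.5769·ln(2.095/1.399) = 0.2329 mol/dm³.
Then C_D = (C_{A0}−C_A) − C_U = 1.275 − 0.2329 = 1.042 mol/dm³.

1.04 mol/dm³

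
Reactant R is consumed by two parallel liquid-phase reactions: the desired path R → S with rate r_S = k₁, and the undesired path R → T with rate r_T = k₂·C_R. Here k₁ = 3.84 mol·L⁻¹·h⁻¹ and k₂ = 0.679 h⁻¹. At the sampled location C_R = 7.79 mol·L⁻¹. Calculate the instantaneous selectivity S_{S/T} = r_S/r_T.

0.726

S_{S/T} = r_S/r_T = (k₁)/(k₂·C_R) = (k₁/k₂)·C_R⁻¹.
= (3.84) / (0.679×7.790) = 3.840/5.289 = 0.726.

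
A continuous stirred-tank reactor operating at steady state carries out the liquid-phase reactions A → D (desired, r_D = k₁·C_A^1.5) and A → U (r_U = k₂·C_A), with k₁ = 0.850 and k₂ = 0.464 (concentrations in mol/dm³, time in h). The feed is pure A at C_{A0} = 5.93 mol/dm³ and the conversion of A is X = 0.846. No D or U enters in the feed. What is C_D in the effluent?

Exit C_A = C_{A0}(1−X) = 5.93×0.154 = 0.9132 mol/dm³.
In a CSTR the entire volume is at exit conditions, so r_D = 0.850×0.9132^1.5 = 0.7418 and r_U = 0.464×0.9132 = 0.4237.
Fraction of consumed A going to D: r_D/(r_D+r_U) = 0.6364.
C_D = 0.6364·C_{A0}·X = 0.6364×5.93×0.846 = 3.19 mol/dm³.

3.19 mol/dm³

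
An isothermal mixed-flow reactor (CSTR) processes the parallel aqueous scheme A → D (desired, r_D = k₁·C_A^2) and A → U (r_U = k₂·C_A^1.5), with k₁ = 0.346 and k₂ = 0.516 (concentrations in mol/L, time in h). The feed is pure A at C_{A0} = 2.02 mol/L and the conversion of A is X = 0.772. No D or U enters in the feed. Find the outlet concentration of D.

Exit C_A = C_{A0}(1−X) = 2.02×0.228 = 0.4606 mol/L.
In a CSTR the entire volume is at exit conditions, so r_D = 0.346×0.4606^2 = 0.07339 and r_U = 0.516×0.4606^1.5 = 0.1613.
Fraction of consumed A going to D: r_D/(r_D+r_U) = 0.3127.
C_D = 0.3127·C_{A0}·X = 0.3127×2.02×0.772 = 0.488 mol/L.

0.488 mol/L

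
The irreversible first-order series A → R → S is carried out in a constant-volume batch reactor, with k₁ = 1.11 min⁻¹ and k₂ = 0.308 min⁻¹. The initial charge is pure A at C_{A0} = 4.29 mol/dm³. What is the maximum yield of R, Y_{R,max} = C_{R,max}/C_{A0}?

0.611

At the optimum, C_{R,max}/C_{A0} = (k₁/k₂)^[k₂/(k₂−k₁)].
= (1.11/0.308)^(0.308/(0.308−1.11)) = (3.604)^(-0.3840) = 0.6112.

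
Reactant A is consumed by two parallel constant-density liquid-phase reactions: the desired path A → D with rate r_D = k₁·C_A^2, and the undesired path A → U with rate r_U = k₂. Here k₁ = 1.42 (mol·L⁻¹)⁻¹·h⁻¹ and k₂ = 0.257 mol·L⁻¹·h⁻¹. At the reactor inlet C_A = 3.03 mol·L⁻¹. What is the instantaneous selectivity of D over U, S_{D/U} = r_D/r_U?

S_{D/U} = r_D/r_U = (k₁·C_A^2)/(k₂) = (k₁/k₂)·C_A^2.
= (1.42×3.030^2) / (0.257) = 13.04/0.2570 = 50.7.
Since the desired path is higher order in A, keeping C_A high (PFR or concentrated feed) favours D.

50.7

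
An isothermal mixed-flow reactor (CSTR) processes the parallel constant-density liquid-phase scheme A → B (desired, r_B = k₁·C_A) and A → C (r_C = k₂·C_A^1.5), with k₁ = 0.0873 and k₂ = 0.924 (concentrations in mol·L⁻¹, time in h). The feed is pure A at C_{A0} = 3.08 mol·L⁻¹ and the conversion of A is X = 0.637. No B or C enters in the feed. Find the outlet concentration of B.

Exit C_A = C_{A0}(1−X) = 3.08×0.363 = 1.118 mol·L⁻¹.
A CSTR operates uniformly at the exit composition, giving r_B = 0.09760 and r_C = 1.092 (each k·C_A^n at C_A = 1.118).
Fraction of consumed A going to B: r_B/(r_B+r_C) = 0.08202.
C_B = 0.08202·C_{A0}·X = 0.08202×3.08×0.637 = 0.161 mol·L⁻¹.

0.161 mol·L⁻¹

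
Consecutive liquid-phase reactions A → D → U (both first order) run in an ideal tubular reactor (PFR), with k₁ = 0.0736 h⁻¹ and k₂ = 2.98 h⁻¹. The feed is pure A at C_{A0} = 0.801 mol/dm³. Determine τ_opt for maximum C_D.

1.27 h

Setting dC_D/dτ = 0 gives τ_opt = ln(k₂/k₁)/(k₂−k₁).
= ln(2.98/0.0736)/(2.98−0.0736) = ln(40.49)/2.906 = 3.701/2.906 = 1.27 h.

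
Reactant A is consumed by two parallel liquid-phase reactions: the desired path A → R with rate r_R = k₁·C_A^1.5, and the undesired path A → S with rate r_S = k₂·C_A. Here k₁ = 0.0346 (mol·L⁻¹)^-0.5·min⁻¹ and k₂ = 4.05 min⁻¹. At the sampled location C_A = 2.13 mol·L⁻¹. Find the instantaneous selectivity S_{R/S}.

0.0125

S_{R/S} = r_R/r_S = (k₁·C_A^1.5)/(k₂·C_A) = (k₁/k₂)·C_A^0.5.
= (0.0346×2.130^1.5) / (4.05×2.130) = 0.1076/8.627 = 0.0125.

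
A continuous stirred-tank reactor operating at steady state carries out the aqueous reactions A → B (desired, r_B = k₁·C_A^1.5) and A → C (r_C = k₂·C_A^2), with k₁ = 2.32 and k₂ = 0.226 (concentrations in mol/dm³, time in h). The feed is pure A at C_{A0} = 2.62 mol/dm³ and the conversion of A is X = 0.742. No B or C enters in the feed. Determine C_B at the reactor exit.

Exit C_A = C_{A0}(1−X) = 2.62×0.258 = 0.6760 mol/dm³.
In a CSTR the entire volume is at exit conditions, so r_B = 2.32×0.6760^1.5 = 1.289 and r_C = 0.226×0.6760^2 = 0.1033.
Fraction of consumed A going to B: r_B/(r_B+r_C) = 0.9258.
C_B = 0.9258·C_{A0}·X = 0.9258×2.62×0.742 = 1.80 mol/dm³.

1.80 mol/dm³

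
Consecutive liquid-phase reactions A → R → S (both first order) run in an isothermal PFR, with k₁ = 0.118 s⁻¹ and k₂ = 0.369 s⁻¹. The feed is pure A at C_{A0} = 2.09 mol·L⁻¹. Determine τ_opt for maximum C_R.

Setting dC_R/dτ = 0 gives τ_opt = ln(k₂/k₁)/(k₂−k₁).
= ln(0.369/0.118)/(0.369−0.118) = ln(3.127)/0.2510 = 1.140/0.2510 = 4.54 s.

4.54 s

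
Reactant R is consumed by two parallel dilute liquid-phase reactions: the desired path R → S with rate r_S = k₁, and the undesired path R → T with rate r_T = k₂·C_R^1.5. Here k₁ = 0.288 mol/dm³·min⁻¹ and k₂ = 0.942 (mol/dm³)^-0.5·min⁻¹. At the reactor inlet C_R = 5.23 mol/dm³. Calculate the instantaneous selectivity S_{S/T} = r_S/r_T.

0.0256

S_{S/T} = r_S/r_T = (k₁)/(k₂·C_R^1.5) = (k₁/k₂)·C_R^-1.5.
= (0.288) / (0.942×5.230^1.5) = 0.2880/11.27 = 0.0256.
The undesired path is higher order in R, so low C_R (CSTR or dilute feed) favours S.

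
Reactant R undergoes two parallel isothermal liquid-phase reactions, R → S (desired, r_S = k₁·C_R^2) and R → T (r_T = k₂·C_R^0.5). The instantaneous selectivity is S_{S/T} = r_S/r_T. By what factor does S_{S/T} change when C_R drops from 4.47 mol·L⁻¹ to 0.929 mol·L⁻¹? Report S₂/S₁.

0.0947

S_{S/T} = (k₁/k₂)·C_R^1.5, so S₂/S₁ = (C_{R,2}/C_{R,1})^1.5.
= (0.929/4.47)^1.5 = (0.2078)^1.5 = 0.0947.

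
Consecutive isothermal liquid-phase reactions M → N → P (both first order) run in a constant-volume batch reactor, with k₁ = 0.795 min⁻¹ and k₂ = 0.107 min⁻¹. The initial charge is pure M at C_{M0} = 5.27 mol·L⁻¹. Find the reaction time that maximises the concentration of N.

2.91 min

Setting dC_N/dt = 0 gives t_opt = ln(k₂/k₁)/(k₂−k₁).
= ln(0.107/0.795)/(0.107−0.795) = ln(0.1346)/-0.6880 = -2.006/-0.6880 = 2.91 min.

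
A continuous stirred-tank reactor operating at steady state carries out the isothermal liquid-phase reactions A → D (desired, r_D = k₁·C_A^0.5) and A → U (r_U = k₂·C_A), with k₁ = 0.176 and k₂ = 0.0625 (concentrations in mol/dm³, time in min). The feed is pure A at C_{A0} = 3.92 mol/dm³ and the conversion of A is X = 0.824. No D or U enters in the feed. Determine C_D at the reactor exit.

Exit C_A = C_{A0}(1−X) = 3.92×0.176 = 0.6899 mol/dm³.
A CSTR operates uniformly at the exit composition, giving r_D = 0.1462 and r_U = 0.04312 (each k·C_A^n at C_A = 0.6899).
Fraction of consumed A going to D: r_D/(r_D+r_U) = 0.7722.
C_D = 0.7722·C_{A0}·X = 0.7722×3.92×0.824 = 2.49 mol/dm³.

2.49 mol/dm³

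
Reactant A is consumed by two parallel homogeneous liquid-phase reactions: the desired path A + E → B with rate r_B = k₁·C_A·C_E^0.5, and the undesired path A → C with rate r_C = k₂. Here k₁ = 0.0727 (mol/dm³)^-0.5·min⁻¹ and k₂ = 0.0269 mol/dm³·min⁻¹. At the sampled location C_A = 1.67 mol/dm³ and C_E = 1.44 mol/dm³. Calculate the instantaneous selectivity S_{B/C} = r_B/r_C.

5.42

S_{B/C} = r_B/r_C = (k₁·C_A·C_E^0.5)/(k₂) = (k₁/k₂)·C_A·C_E^0.5.
= (0.0727×1.670×1.440^0.5) / (0.0269) = 0.1457/0.02690 = 5.42.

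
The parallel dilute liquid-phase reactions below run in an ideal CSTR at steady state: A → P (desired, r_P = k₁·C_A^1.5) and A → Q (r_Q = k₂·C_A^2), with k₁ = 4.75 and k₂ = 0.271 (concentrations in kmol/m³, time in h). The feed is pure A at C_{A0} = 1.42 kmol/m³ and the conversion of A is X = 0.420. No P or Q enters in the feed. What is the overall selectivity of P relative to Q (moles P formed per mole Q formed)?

19.3

Exit C_A = C_{A0}(1−X) = 1.42×0.580 = 0.8236 kmol/m³.
In a CSTR the entire volume is at exit conditions, so r_P = 4.75×0.8236^1.5 = 3.550 and r_Q = 0.271×0.8236^2 = 0.1838.
Overall selectivity = C_P/C_Q = r_Pτ/(r_Qτ) = r_P/r_Q = 19.3.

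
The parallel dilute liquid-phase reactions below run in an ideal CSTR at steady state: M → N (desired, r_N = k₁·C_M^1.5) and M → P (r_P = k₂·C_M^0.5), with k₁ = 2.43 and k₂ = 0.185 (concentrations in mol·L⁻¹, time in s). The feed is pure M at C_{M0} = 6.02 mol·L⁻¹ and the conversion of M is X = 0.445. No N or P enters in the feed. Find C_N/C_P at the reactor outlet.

43.9

Exit C_M = C_{M0}(1−X) = 6.02×0.555 = 3.341 mol·L⁻¹.
A CSTR operates uniformly at the exit composition, giving r_N = 14.84 and r_P = 0.3382 (each k·C_M^n at C_M = 3.341).
Overall selectivity = C_N/C_P = r_Nτ/(r_Pτ) = r_N/r_P = 43.9.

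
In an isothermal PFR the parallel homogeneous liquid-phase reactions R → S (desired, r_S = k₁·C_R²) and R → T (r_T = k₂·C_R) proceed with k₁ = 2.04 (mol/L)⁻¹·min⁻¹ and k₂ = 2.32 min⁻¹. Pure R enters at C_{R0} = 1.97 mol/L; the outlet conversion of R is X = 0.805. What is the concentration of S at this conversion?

C_R = C_{R0}(1−X) = 0.3841 mol/L.
Along a PFR/batch, dC_T/dC_R = −r_T/(r_S+r_T) = −k₂/(k₂+k₁·C_R).
Integrating from C_{R0} to C_R: C_T = (2.32/2.04)·ln[(2.32+2.04·1.97)/(2.32+2.04·0.384)] = 1.137·ln(6.339/3.104) = 0.8121 mol/L.
Then C_S = (C_{R0}−C_R) − C_T = 1.586 − 0.8121 = 0.7737 mol/L.

0.774 mol/L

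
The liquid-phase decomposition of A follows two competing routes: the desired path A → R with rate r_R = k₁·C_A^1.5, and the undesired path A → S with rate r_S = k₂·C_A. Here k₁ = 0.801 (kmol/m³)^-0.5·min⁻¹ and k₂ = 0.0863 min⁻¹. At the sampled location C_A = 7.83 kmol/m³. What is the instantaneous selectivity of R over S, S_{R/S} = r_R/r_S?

S_{R/S} = r_R/r_S = (k₁·C_A^1.5)/(k₂·C_A) = (k₁/k₂)·C_A^0.5.
= (0.801×7.830^1.5) / (0.0863×7.830) = 17.55/0.6757 = 26.0.
Since the desired path is higher order in A, keeping C_A high (PFR or concentrated feed) favours R.

26.0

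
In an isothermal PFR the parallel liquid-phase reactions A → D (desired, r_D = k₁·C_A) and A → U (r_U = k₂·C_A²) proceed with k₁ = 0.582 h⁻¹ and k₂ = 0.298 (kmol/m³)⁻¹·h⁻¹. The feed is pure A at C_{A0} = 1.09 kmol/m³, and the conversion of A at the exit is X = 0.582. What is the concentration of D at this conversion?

C_A = C_{A0}(1−X) = 0.4556 kmol/m³.
Along a PFR/batch, dC_D/dC_A = −r_D/(r_D+r_U) = −k₁/(k₁+k₂·C_A).
Integrating from C_{A0} to C_A: C_D = (0.582/0.298)·ln[(0.582+0.298·1.09)/(0.582+0.298·0.456)] = 1.953·ln(0.9068/0.7178) = 0.4566 kmol/m³.

0.457 kmol/m³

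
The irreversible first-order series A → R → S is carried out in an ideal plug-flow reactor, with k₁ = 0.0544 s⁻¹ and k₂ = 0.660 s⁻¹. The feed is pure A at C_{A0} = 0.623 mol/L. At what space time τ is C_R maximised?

4.12 s

Setting dC_R/dτ = 0 gives τ_opt = ln(k₂/k₁)/(k₂−k₁).
= ln(0.660/0.0544)/(0.660−0.0544) = ln(12.13)/0.6056 = 2.496/0.6056 = 4.12 s.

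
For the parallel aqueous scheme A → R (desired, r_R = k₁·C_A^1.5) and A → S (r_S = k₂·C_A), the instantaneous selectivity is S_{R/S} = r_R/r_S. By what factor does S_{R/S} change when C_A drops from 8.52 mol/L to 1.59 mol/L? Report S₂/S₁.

0.432

S_{R/S} = (k₁/k₂)·C_A^0.5, so S₂/S₁ = (C_{A,2}/C_{A,1})^0.5.
= (1.59/8.52)^0.5 = (0.1866)^0.5 = 0.432.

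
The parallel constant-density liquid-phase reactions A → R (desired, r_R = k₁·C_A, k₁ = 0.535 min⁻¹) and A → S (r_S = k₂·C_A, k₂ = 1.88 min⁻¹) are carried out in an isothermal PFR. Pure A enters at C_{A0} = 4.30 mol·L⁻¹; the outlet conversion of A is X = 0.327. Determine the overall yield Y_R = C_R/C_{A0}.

0.0724

C_A = C_{A0}(1−X) = 2.894 mol·L⁻¹.
Both paths are first order in A, so the instantaneous fraction to R is constant: dC_R/d(−C_A) = k₁/(k₁+k₂) = 0.2215.
C_R = 0.2215·(C_{A0}−C_A) = 0.2215×1.406 = 0.311 mol·L⁻¹.
Y_R = C_R/C_{A0} = 0.3115/4.30 = 0.0724.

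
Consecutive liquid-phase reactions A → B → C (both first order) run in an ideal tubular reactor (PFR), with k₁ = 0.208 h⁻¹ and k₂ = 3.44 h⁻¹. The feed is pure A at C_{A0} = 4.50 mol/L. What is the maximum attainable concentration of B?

Evaluating C_B at τ_opt = ln(k₂/k₁)/(k₂−k₁) gives C_{B,max}/C_{A0} = (k₁/k₂)^[k₂/(k₂−k₁)].
= (0.208/3.44)^(3.44/(3.44−0.208)) = (0.06047)^(1.064) = 0.05048.
C_{B,max} = 0.05048×4.50 = 0.227 mol/L.

0.227 mol/L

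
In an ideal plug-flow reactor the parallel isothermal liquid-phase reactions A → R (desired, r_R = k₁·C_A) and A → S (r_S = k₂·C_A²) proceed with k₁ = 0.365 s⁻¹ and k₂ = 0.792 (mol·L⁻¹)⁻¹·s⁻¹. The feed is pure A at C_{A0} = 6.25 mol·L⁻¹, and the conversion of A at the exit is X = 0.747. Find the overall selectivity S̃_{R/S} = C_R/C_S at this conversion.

0.133

C_A = C_{A0}(1−X) = 1.581 mol·L⁻¹.
Along a PFR/batch, dC_R/dC_A = −r_R/(r_R+r_S) = −k₁/(k₁+k₂·C_A).
Integrating from C_{A0} to C_A: C_R = (0.365/0.792)·ln[(0.365+0.792·6.25)/(0.365+0.792·1.58)] = 0.4609·ln(5.315/1.617) = 0.5483 mol·L⁻¹.
C_S = (C_{A0}−C_A)−C_R = 4.120 mol·L⁻¹; S̃_{R/S} = 0.5483/4.120 = 0.133.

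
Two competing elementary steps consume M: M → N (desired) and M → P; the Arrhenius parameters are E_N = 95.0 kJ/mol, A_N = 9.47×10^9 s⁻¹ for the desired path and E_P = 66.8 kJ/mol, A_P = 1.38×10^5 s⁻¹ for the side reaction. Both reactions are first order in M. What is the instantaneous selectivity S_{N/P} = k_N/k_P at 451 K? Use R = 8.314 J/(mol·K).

37.2

With equal orders, S_{N/P} = k_N/k_P = (A_N/A_P)·exp[(E_P−E_N)/(RT)].
(E_P−E_N)/(RT) = (66.8−95.0)×10³/(8.314×451) = -28200/3750 = -7.521.
k_N/k_P = (9.47×10^9/1.38×10^5)·exp(-7.521) = 68623 × 5.417×10^-4 = 37.2.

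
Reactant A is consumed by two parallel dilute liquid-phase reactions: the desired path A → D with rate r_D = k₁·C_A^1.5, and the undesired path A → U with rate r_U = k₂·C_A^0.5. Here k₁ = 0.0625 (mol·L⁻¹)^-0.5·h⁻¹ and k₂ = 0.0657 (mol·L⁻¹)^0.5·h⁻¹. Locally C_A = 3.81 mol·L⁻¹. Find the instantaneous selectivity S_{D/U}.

3.62

S_{D/U} = r_D/r_U = (k₁·C_A^1.5)/(k₂·C_A^0.5) = (k₁/k₂)·C_A.
= (0.0625×3.810^1.5) / (0.0657×3.810^0.5) = 0.4648/0.1282 = 3.62.
Since the desired path is higher order in A, keeping C_A high (PFR or concentrated feed) favours D.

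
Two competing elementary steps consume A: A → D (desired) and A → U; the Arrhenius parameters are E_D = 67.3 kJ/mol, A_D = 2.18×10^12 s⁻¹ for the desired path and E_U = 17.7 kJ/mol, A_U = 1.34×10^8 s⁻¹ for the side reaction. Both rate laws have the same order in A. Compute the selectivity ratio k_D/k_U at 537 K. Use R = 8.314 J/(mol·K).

k_D/k_U = (A_D/A_U)·exp[−(E_D−E_U)/(RT)] = (A_D/A_U)·exp[(E_U−E_D)/(RT)].
(E_U−E_D)/(RT) = (17.7−67.3)×10³/(8.314×537) = -49600/4465 = -11.11.
k_D/k_U = (2.18×10^12/1.34×10^8)·exp(-11.11) = 16269 × 1.497×10^-5 = 0.244.

0.244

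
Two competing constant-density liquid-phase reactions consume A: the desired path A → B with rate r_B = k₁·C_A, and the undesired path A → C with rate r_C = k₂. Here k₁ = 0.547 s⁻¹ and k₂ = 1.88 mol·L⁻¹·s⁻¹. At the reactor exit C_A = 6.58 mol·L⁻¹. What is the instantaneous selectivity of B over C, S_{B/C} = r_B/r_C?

S_{B/C} = r_B/r_C = (k₁·C_A)/(k₂) = (k₁/k₂)·C_A.
= (0.547×6.580) / (1.88) = 3.599/1.880 = 1.91.
Since the desired path is higher order in A, keeping C_A high (PFR or concentrated feed) favours B.

1.91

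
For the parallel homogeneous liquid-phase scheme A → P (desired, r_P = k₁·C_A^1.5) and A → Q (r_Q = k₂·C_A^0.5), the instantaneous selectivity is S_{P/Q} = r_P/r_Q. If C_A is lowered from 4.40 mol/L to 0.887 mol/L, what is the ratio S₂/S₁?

0.202

S_{P/Q} = (k₁/k₂)·C_A, so S₂/S₁ = (C_{A,2}/C_{A,1}).
= 0.887/4.40 = 0.202.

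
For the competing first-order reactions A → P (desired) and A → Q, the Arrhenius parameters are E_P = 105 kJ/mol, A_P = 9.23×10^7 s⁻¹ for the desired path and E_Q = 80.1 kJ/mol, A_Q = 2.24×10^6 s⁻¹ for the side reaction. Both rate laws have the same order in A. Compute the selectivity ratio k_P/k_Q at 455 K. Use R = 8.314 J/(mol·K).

0.0571

With equal orders, S_{P/Q} = k_P/k_Q = (A_P/A_Q)·exp[(E_Q−E_P)/(RT)].
(E_Q−E_P)/(RT) = (80.1−105)×10³/(8.314×455) = -24900/3783 = -6.582.
k_P/k_Q = (9.23×10^7/2.24×10^6)·exp(-6.582) = 41.21 × 0.001385 = 0.0571.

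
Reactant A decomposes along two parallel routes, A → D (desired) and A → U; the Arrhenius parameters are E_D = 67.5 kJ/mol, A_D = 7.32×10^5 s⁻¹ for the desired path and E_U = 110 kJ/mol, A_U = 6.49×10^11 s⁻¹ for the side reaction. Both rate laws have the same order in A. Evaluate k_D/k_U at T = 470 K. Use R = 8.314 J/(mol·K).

0.0597

With equal orders, S_{D/U} = k_D/k_U = (A_D/A_U)·exp[(E_U−E_D)/(RT)].
(E_U−E_D)/(RT) = (110−67.5)×10³/(8.314×470) = 42500/3908 = 10.88.
k_D/k_U = (7.32×10^5/6.49×10^11)·exp(10.88) = 1.128×10^-6 × 52907 = 0.0597.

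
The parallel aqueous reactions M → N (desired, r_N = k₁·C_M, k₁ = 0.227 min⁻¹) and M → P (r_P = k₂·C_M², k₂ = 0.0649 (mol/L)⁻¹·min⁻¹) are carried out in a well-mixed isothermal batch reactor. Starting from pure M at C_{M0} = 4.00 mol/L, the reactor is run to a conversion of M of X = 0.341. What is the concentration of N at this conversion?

C_M = C_{M0}(1−X) = 2.636 mol/L.
Along a PFR/batch, dC_N/dC_M = −r_N/(r_N+r_P) = −k₁/(k₁+k₂·C_M).
Integrating from C_{M0} to C_M: C_N = (0.227/0.0649)·ln[(0.227+0.0649·4.00)/(0.227+0.0649·2.64)] = 3.498·ln(0.4866/0.3981) = 0.7023 mol/L.

0.702 mol/L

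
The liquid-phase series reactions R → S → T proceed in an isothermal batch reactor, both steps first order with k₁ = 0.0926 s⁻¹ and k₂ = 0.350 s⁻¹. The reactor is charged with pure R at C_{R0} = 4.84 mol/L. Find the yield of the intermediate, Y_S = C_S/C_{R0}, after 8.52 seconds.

0.145

Solving the coupled first-order balances gives C_S(t) = [k₁/(k₂−k₁)]·C_{R0}·(e^(−k₁t) − e^(−k₂t)).
e^(−k₁t) = e^(−0.0926×8.52) = e^(−0.7890) = 0.4543; e^(−k₂t) = e^(−2.982) = 0.05069.
C_S = 0.0926×4.84/(0.350−0.0926) × (0.4543−0.05069) = 1.741×0.4036 = 0.7028 mol/L.
Y_S = C_S/C_{R0} = 0.7028/4.84 = 0.145.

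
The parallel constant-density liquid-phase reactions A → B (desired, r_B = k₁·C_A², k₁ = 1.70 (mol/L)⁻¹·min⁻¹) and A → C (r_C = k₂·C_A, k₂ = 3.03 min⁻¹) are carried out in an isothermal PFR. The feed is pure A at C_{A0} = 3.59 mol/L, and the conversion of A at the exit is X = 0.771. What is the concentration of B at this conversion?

C_A = C_{A0}(1−X) = 0.8221 mol/L.
Along a PFR/batch, dC_C/dC_A = −r_C/(r_B+r_C) = −k₂/(k₂+k₁·C_A).
Integrating from C_{A0} to C_A: C_C = (3.03/1.70)·ln[(3.03+1.70·3.59)/(3.03+1.70·0.822)] = 1.782·ln(9.133/4.428) = 1.290 mol/L.
Then C_B = (C_{A0}−C_A) − C_C = 2.768 − 1.290 = 1.477 mol/L.

1.48 mol/L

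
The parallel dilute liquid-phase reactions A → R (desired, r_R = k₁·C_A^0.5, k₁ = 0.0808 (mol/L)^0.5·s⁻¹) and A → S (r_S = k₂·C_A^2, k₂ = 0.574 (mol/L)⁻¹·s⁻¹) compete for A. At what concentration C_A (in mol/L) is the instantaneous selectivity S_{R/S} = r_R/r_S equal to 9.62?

S_{R/S} = (k₁/k₂)·C_A^-1.5 ⇒ C_A = (S·k₂/k₁)^(1/(-1.5)).
= (9.62×0.574/0.0808)^(-0.6667) = (68.34)^(-0.6667) = 0.0598 mol/L.

0.0598 mol/L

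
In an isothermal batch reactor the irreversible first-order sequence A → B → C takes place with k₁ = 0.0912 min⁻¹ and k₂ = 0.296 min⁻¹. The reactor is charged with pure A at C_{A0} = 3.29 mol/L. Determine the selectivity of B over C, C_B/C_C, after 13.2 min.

For first-order series with pure A initially, C_B(t) = k₁C_{A0}/(k₂−k₁)·(e^(−k₁t) − e^(−k₂t)).
e^(−k₁t) = e^(−0.0912×13.2) = e^(−1.204) = 0.3000; e^(−k₂t) = e^(−3.907) = 0.02010.
C_B = 0.0912×3.29/(0.296−0.0912) × (0.3000−0.02010) = 1.465×0.2799 = 0.4101 mol/L.
C_A = C_{A0}e^(−k₁t) = 0.9871 mol/L, so C_C = C_{A0}−C_A−C_B = 1.893 mol/L; C_B/C_C = 0.217.

0.217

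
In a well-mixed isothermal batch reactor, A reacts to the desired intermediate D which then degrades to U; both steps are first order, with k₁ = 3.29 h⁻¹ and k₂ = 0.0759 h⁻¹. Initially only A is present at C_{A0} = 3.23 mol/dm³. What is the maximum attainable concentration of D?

At the optimum, C_{D,max}/C_{A0} = (k₁/k₂)^[k₂/(k₂−k₁)].
= (3.29/0.0759)^(0.0759/(0.0759−3.29)) = (43.35)^(-0.02361) = 0.9148.
C_{D,max} = 0.9148×3.23 = 2.95 mol/dm³.

2.95 mol/dm³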